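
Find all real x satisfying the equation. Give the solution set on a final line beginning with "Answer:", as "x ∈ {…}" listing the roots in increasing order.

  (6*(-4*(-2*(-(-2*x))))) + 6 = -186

Step 1. [(6*(-4*(-2*(-(-2*x))))) + 6 = -186] 6 | LHS and 6 | -186: pull 6 out, so factor: (-4*(-2*(-(-2*x)))) + 1 = -31.
Step 2. [(-4*(-2*(-(-2*x)))) + 1 = -31] +1 is outermost — subtract 1 both sides. So sub: -4*(-2*(-(-2*x))) = -32.
Step 3. [-4*(-2*(-(-2*x))) = -32] divide by the outer -4 ⇒ div: -2*(-(-2*x)) = 8.
Step 4. [-2*(-(-2*x)) = 8] leading coefficient -2: divide by -2. So div: -(-2*x) = -4.
Step 5. [-(-2*x) = -4] LHS negated; negate both sides, so neg: -2*x = 4.
Step 6. [-2*x = 4] -2·(inner) — divide through by -2, so div: x = -2.

Answer: x ∈ {-2}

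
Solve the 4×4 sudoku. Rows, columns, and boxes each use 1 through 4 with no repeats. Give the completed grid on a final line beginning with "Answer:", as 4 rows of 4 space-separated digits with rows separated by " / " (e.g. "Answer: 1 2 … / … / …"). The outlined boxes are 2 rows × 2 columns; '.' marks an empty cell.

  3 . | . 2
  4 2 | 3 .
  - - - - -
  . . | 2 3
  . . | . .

Step 1. [r1c2∈{1}] r1c2's peers cover all but 1, so r1c2=1.
Step 2. [r4c3∈{1,4}] col 3 places 1 nowhere but r4c3. So r4c3=1.
Step 3. [r4c2∈{3,4}] row 4 places 3 nowhere but r4c2, so r4c2=3.
Step 4. [r2c4∈{1}] nothing but 1 survives at r2c4. So r2c4=1.
Step 5. [r3c2∈{4}] only 4 remains possible at r3c2 ⇒ r3c2=4.
Step 6. [r4c4∈{4}] r4c4's peers cover all but 4. So r4c4=4.
Step 7. [r4c1∈{2}] nothing but 2 survives at r4c1. So r4c1=2.
Step 8. [r1c3∈{4}] nothing but 4 survives at r1c3. So r1c3=4.
Step 9. [r3c1∈{1}] r3c1's peers cover all but 1, so r3c1=1.

Answer: 3 1 4 2 / 4 2 3 1 / 1 4 2 3 / 2 3 1 4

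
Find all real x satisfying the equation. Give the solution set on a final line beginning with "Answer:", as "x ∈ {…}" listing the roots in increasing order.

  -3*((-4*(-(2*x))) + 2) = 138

Step 1. [-3*((-4*(-(2*x))) + 2) = 138] -3·(inner) — divide through by -3. So div: (-4*(-(2*x))) + 2 = -46.
Step 2. [(-4*(-(2*x))) + 2 = -46] 2 comes off first (subtract 2), so sub: -4*(-(2*x)) = -48.
Step 3. [-4*(-(2*x)) = -48] divide by the outer -4, so div: -(2*x) = 12.
Step 4. [-(2*x) = 12] leading − — multiply by −1. So neg: 2*x = -12.
Step 5. [2*x = -12] leading coefficient 2: divide by 2, so div: x = -6.

Answer: x ∈ {-6}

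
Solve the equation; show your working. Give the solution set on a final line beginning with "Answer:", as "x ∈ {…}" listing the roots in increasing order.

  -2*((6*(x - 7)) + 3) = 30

Step 1. [-2*((6*(x - 7)) + 3) = 30] divide by the outer -2, so div: (6*(x - 7)) + 3 = -15.
Step 2. [(6*(x - 7)) + 3 = -15] +3 is outermost — subtract 3 both sides. So sub: 6*(x - 7) = -18.
Step 3. [6*(x - 7) = -18] 6 out front; divide by 6. So div: x - 7 = -3.
Step 4. [x - 7 = -3] peel the -7: add 7 from each side ⇒ sub: x = 4.

Answer: x ∈ {4}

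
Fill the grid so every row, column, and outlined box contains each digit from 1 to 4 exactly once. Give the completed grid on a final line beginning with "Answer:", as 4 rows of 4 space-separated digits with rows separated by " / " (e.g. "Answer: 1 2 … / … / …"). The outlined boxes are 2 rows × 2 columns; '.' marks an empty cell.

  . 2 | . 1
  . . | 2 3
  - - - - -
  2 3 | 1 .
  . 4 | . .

Step 1. [r2c1∈{1,4}] r2c1 is the only open cell in row 2 admitting 4, so r2c1=4.
Step 2. [r4c4∈{2}] nothing but 2 survives at r4c4 ⇒ r4c4=2.
Step 3. [r1c1∈{3}] nothing but 3 survives at r1c1, so r1c1=3.
Step 4. [r1c3∈{4}] r1c3's peers cover all but 4. So r1c3=4.
Step 5. [r3c4∈{4}] only 4 remains possible at r3c4 ⇒ r3c4=4.
Step 6. [r4c1∈{1}] r4c1 is down to just 1. So r4c1=1.
Step 7. [r4c3∈{3}] nothing but 3 survives at r4c3 ⇒ r4c3=3.
Step 8. [r2c2∈{1}] only 1 remains possible at r2c2, so r2c2=1.

Answer: 3 2 4 1 / 4 1 2 3 / 2 3 1 4 / 1 4 3 2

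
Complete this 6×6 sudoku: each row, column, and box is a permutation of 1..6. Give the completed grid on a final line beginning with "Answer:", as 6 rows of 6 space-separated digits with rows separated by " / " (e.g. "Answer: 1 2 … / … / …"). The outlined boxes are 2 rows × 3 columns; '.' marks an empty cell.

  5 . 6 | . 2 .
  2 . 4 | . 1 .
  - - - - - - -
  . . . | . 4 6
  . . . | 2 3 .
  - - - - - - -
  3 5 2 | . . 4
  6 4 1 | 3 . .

Step 1. [r4c6∈{1,5}] col 6 places 1 nowhere but r4c6 ⇒ r4c6=1.
Step 2. [r2c2∈{3}] nothing but 3 survives at r2c2. So r2c2=3.
Step 3. [r2c4∈{5,6}] r2c4 is the only open cell in row 2 admitting 6, so r2c4=6.
Step 4. [r6c5∈{5}] r6c5's peers cover all but 5. So r6c5=5.
Step 5. [r4c3∈{5}] only 5 remains possible at r4c3 ⇒ r4c3=5.
Step 6. [r3c2∈{1,2}] in row 3, 2 fits only at r3c2. So r3c2=2.
Step 7. [r1c4∈{4}] only 4 remains possible at r1c4 ⇒ r1c4=4.
Step 8. [r4c1∈{4}] nothing but 4 survives at r4c1 ⇒ r4c1=4.
Step 9. [r6c6∈{2}] r6c6 is down to just 2, so r6c6=2.
Step 10. [r3c1∈{1}] only 1 remains possible at r3c1 ⇒ r3c1=1.
Step 11. [r5c5∈{6}] r5c5's peers cover all but 6, so r5c5=6.
Step 12. [r4c2∈{6}] r4c2 has the single candidate 6 ⇒ r4c2=6.
Step 13. [r2c6∈{5}] only 5 remains possible at r2c6 ⇒ r2c6=5.
Step 14. [r5c4∈{1}] r5c4 has the single candidate 1. So r5c4=1.
Step 15. [r1c2∈{1}] nothing but 1 survives at r1c2, so r1c2=1.
Step 16. [r1c6∈{3}] r1c6 is down to just 3, so r1c6=3.
Step 17. [r3c4∈{5}] r3c4 has the single candidate 5. So r3c4=5.
Step 18. [r3c3∈{3}] only 3 remains possible at r3c3 ⇒ r3c3=3.

Answer: 5 1 6 4 2 3 / 2 3 4 6 1 5 / 1 2 3 5 4 6 / 4 6 5 2 3 1 / 3 5 2 1 6 4 / 6 4 1 3 5 2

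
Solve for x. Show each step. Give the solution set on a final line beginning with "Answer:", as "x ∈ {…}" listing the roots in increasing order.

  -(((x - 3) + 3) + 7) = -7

Step 1. [-(((x - 3) + 3) + 7) = -7] LHS negated; negate both sides, so neg: ((x - 3) + 3) + 7 = 7.
Step 2. [((x - 3) + 3) + 7 = 7] +7 is outermost — subtract 7 both sides, so sub: (x - 3) + 3 = 0.
Step 3. [(x - 3) + 3 = 0] subtract 3: x sits inside (… + 3) ⇒ sub: x - 3 = -3.
Step 4. [x - 3 = -3] peel the -3: add 3 from each side. So sub: x = 0.

Answer: x ∈ {0}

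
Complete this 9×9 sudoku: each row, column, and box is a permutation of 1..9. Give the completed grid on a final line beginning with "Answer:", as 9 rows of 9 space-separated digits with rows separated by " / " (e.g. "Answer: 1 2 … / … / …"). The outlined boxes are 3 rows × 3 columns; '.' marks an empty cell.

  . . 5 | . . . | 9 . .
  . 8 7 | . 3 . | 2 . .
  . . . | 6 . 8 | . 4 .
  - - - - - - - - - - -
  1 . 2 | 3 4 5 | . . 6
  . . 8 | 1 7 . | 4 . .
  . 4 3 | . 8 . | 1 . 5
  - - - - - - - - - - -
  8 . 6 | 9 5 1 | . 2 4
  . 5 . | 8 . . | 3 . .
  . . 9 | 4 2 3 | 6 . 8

Step 1. [r7c7∈{7}] nothing but 7 survives at r7c7, so r7c7=7.
Step 2. [r2c9∈{1}] only 1 remains possible at r2c9 ⇒ r2c9=1.
Step 3. [r3c3∈{1}] r3c3 is down to just 1, so r3c3=1.
Step 4. [r1c4∈{2,7}] r1c4 is the only open cell in col 4 admitting 7 ⇒ r1c4=7.
Step 5. [r1c6∈{2,4}] box 2 places 2 nowhere but r1c6 ⇒ r1c6=2.
Step 6. [r1c9∈{3}] only 3 remains possible at r1c9, so r1c9=3.
Step 7. [r1c2∈{6}] r1c2 has the single candidate 6, so r1c2=6.
Step 8. [r5c2∈{9}] r5c2's peers cover all but 9 ⇒ r5c2=9.
Step 9. [r4c8∈{7,8,9}] row 4 places 9 nowhere but r4c8. So r4c8=9.
Step 10. [r8c1∈{2,4,7}] row 8 places 2 nowhere but r8c1, so r8c1=2.
Step 11. [r5c6∈{6}] only 6 remains possible at r5c6. So r5c6=6.
Step 12. [r9c2∈{1,7}] r9c2 is the only open cell in col 2 admitting 1. So r9c2=1.
Step 13. [r3c5∈{9}] only 9 remains possible at r3c5. So r3c5=9.
Step 14. [r3c7∈{5}] r3c7's peers cover all but 5 ⇒ r3c7=5.
Step 15. [r2c1∈{4,9}] row 2 places 9 nowhere but r2c1, so r2c1=9.
Step 16. [r6c8∈{7}] only 7 remains possible at r6c8, so r6c8=7.
Step 17. [r3c2∈{2,3}] across row 3, 2 lands solely at r3c2. So r3c2=2.
Step 18. [r9c1∈{7}] nothing but 7 survives at r9c1. So r9c1=7.
Step 19. [r4c7∈{8}] r4c7's peers cover all but 8. So r4c7=8.
Step 20. [r8c8∈{1}] r8c8's peers cover all but 1. So r8c8=1.
Step 21. [r1c1∈{4}] r1c1 is down to just 4. So r1c1=4.
Step 22. [r8c5∈{6}] r8c5's peers cover all but 6, so r8c5=6.
Step 23. [r2c6∈{4}] r2c6 is down to just 4. So r2c6=4.
Step 24. [r9c8∈{5}] r9c8 has the single candidate 5, so r9c8=5.
Step 25. [r8c6∈{7}] r8c6 is down to just 7 ⇒ r8c6=7.
Step 26. [r1c5∈{1}] r1c5 is down to just 1 ⇒ r1c5=1.
Step 27. [r2c4∈{5}] r2c4's peers cover all but 5. So r2c4=5.
Step 28. [r7c2∈{3}] nothing but 3 survives at r7c2. So r7c2=3.
Step 29. [r5c9∈{2}] only 2 remains possible at r5c9 ⇒ r5c9=2.
Step 30. [r2c8∈{6}] r2c8 has the single candidate 6, so r2c8=6.
Step 31. [r6c6∈{9}] nothing but 9 survives at r6c6, so r6c6=9.
Step 32. [r3c1∈{3}] r3c1's peers cover all but 3 ⇒ r3c1=3.
Step 33. [r8c3∈{4}] r8c3's peers cover all but 4 ⇒ r8c3=4.
Step 34. [r3c9∈{7}] only 7 remains possible at r3c9, so r3c9=7.
Step 35. [r8c9∈{9}] only 9 remains possible at r8c9. So r8c9=9.
Step 36. [r6c1∈{6}] only 6 remains possible at r6c1, so r6c1=6.
Step 37. [r6c4∈{2}] r6c4 has the single candidate 2, so r6c4=2.
Step 38. [r5c8∈{3}] only 3 remains possible at r5c8. So r5c8=3.
Step 39. [r1c8∈{8}] only 8 remains possible at r1c8 ⇒ r1c8=8.
Step 40. [r5c1∈{5}] only 5 remains possible at r5c1 ⇒ r5c1=5.
Step 41. [r4c2∈{7}] only 7 remains possible at r4c2, so r4c2=7.

Answer: 4 6 5 7 1 2 9 8 3 / 9 8 7 5 3 4 2 6 1 / 3 2 1 6 9 8 5 4 7 / 1 7 2 3 4 5 8 9 6 / 5 9 8 1 7 6 4 3 2 / 6 4 3 2 8 9 1 7 5 / 8 3 6 9 5 1 7 2 4 / 2 5 4 8 6 7 3 1 9 / 7 1 9 4 2 3 6 5 8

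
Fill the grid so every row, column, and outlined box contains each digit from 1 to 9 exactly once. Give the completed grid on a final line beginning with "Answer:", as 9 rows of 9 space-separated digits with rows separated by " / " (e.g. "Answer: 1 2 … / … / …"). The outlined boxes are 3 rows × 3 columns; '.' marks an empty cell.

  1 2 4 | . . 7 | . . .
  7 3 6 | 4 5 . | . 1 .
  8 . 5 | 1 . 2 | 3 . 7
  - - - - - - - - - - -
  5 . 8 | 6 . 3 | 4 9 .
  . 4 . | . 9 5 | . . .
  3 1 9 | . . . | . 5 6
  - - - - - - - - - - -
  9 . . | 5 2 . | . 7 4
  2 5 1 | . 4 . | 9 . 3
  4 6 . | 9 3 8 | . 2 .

Step 1. [r4c9∈{1,2}] in row 4, 2 fits only at r4c9 ⇒ r4c9=2.
Step 2. [r8c8∈{6,8}] in row 8, 8 fits only at r8c8, so r8c8=8.
Step 3. [r6c4∈{2,7,8}] in row 6, 2 fits only at r6c4. So r6c4=2.
Step 4. [r1c8∈{6}] nothing but 6 survives at r1c8 ⇒ r1c8=6.
Step 5. [r1c5∈{8}] nothing but 8 survives at r1c5 ⇒ r1c5=8.
Step 6. [r6c7∈{7,8}] row 6 places 8 nowhere but r6c7. So r6c7=8.
Step 7. [r5c7∈{1,7}] col 7 places 7 nowhere but r5c7, so r5c7=7.
Step 8. [r7c6∈{1,6}] 1 has one home in col 6: r7c6, so r7c6=1.
Step 9. [r1c9∈{5,9}] row 1 places 9 nowhere but r1c9, so r1c9=9.
Step 10. [r9c7∈{1,5}] 1 has one home in col 7: r9c7. So r9c7=1.
Step 11. [r4c2∈{7}] nothing but 7 survives at r4c2 ⇒ r4c2=7.
Step 12. [r6c6∈{4}] nothing but 4 survives at r6c6. So r6c6=4.
Step 13. [r5c4∈{8}] only 8 remains possible at r5c4. So r5c4=8.
Step 14. [r7c2∈{8}] r7c2 has the single candidate 8 ⇒ r7c2=8.
Step 15. [r2c7∈{2}] only 2 remains possible at r2c7. So r2c7=2.
Step 16. [r1c4∈{3}] r1c4's peers cover all but 3. So r1c4=3.
Step 17. [r4c5∈{1}] only 1 remains possible at r4c5. So r4c5=1.
Step 18. [r5c3∈{2}] only 2 remains possible at r5c3. So r5c3=2.
Step 19. [r5c1∈{6}] r5c1 is down to just 6, so r5c1=6.
Step 20. [r7c3∈{3}] r7c3 is down to just 3. So r7c3=3.
Step 21. [r9c9∈{5}] nothing but 5 survives at r9c9. So r9c9=5.
Step 22. [r9c3∈{7}] r9c3 is down to just 7, so r9c3=7.
Step 23. [r2c6∈{9}] r2c6's peers cover all but 9 ⇒ r2c6=9.
Step 24. [r2c9∈{8}] only 8 remains possible at r2c9 ⇒ r2c9=8.
Step 25. [r6c5∈{7}] r6c5's peers cover all but 7. So r6c5=7.
Step 26. [r3c8∈{4}] r3c8's peers cover all but 4. So r3c8=4.
Step 27. [r3c5∈{6}] r3c5's peers cover all but 6. So r3c5=6.
Step 28. [r5c9∈{1}] r5c9 is down to just 1, so r5c9=1.
Step 29. [r5c8∈{3}] r5c8 has the single candidate 3 ⇒ r5c8=3.
Step 30. [r7c7∈{6}] r7c7 is down to just 6. So r7c7=6.
Step 31. [r3c2∈{9}] r3c2 has the single candidate 9, so r3c2=9.
Step 32. [r1c7∈{5}] r1c7 has the single candidate 5 ⇒ r1c7=5.
Step 33. [r8c6∈{6}] r8c6 has the single candidate 6 ⇒ r8c6=6.
Step 34. [r8c4∈{7}] r8c4 is down to just 7. So r8c4=7.

Answer: 1 2 4 3 8 7 5 6 9 / 7 3 6 4 5 9 2 1 8 / 8 9 5 1 6 2 3 4 7 / 5 7 8 6 1 3 4 9 2 / 6 4 2 8 9 5 7 3 1 / 3 1 9 2 7 4 8 5 6 / 9 8 3 5 2 1 6 7 4 / 2 5 1 7 4 6 9 8 3 / 4 6 7 9 3 8 1 2 5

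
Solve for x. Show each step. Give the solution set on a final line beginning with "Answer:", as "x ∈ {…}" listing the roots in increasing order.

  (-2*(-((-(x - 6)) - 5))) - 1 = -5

Step 1. [(-2*(-((-(x - 6)) - 5))) - 1 = -5] -1 is outermost — add 1 both sides. So sub: -2*(-((-(x - 6)) - 5)) = -4.
Step 2. [-2*(-((-(x - 6)) - 5)) = -4] -2 out front; divide by -2, so div: -((-(x - 6)) - 5) = 2.
Step 3. [-((-(x - 6)) - 5) = 2] LHS negated; negate both sides, so neg: (-(x - 6)) - 5 = -2.
Step 4. [(-(x - 6)) - 5 = -2] add 5: x sits inside (… - 5), so sub: -(x - 6) = 3.
Step 5. [-(x - 6) = 3] leading − — multiply by −1, so neg: x - 6 = -3.
Step 6. [x - 6 = -3] peel the -6: add 6 from each side ⇒ sub: x = 3.

Answer: x ∈ {3}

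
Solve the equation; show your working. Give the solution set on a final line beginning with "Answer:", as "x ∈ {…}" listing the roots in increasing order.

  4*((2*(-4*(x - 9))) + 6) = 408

Step 1. [4*((2*(-4*(x - 9))) + 6) = 408] LHS = 4·(…); ÷4 both sides ⇒ div: (2*(-4*(x - 9))) + 6 = 102.
Step 2. [(2*(-4*(x - 9))) + 6 = 102] 2 | LHS and 2 | 102: pull 2 out ⇒ factor: (-4*(x - 9)) + 3 = 51.
Step 3. [(-4*(x - 9)) + 3 = 51] subtract 3: x sits inside (… + 3) ⇒ sub: -4*(x - 9) = 48.
Step 4. [-4*(x - 9) = 48] divide by the outer -4, so div: x - 9 = -12.
Step 5. [x - 9 = -12] peel the -9: add 9 from each side ⇒ sub: x = -3.

Answer: x ∈ {-3}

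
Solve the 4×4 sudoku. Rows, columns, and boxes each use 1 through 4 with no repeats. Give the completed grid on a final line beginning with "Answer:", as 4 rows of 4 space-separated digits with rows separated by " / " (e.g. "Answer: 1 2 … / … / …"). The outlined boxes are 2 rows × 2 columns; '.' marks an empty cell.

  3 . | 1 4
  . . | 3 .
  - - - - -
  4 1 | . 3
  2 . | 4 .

Step 1. [r2c4∈{2}] r2c4 is down to just 2, so r2c4=2.
Step 2. [r1c2∈{2}] r1c2 has the single candidate 2. So r1c2=2.
Step 3. [r2c2∈{4}] only 4 remains possible at r2c2, so r2c2=4.
Step 4. [r2c1∈{1}] r2c1 has the single candidate 1 ⇒ r2c1=1.
Step 5. [r4c4∈{1}] only 1 remains possible at r4c4 ⇒ r4c4=1.
Step 6. [r3c3∈{2}] r3c3 is down to just 2 ⇒ r3c3=2.
Step 7. [r4c2∈{3}] r4c2 has the single candidate 3. So r4c2=3.

Answer: 3 2 1 4 / 1 4 3 2 / 4 1 2 3 / 2 3 4 1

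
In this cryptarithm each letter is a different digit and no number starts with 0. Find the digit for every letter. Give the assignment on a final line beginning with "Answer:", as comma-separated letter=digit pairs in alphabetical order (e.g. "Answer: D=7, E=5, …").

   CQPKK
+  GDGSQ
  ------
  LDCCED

Step 1. [col 1: K + Q ≡ D (mod 10)] no forcing yet in column 1 (carry-in 0); Q=6 is free and consistent — try it ⇒ Q=6.
Step 2. [col 1: K + Q ≡ D (mod 10)] no forcing yet in column 1 (carry-in 0); K=7 is free and consistent — try it. So K=7.
Step 3. [col 1: K + Q ≡ D (mod 10)] column 1: given K=7, Q=6, carry-in 0, and digits 6,7 already taken and all letters distinct, K+Q≡D (mod 10) forces D=3 ⇒ D=3.
Step 4. [col 2: K + S ≡ E (mod 10)] no forcing yet in column 2 (carry-in 1); E=8 is free and consistent — try it ⇒ E=8.
Step 5. [col 2: K + S ≡ E (mod 10)] in column 2 we have K+S≡E with carry-in 1; given K=7, E=8 and digits 3,6,7,8 already taken and all letters distinct, that pins S to 0, so S=0.
Step 6. [col 3: P + G ≡ C (mod 10)] several values work for P in column 3 (P + G ≡ C (mod 10), carry-in 0); try P=5, so P=5.
Step 7. [col 3: P + G ≡ C (mod 10)] several values work for C in column 3 (P + G ≡ C (mod 10), carry-in 0); try C=9, so C=9.
Step 8. [col 3: P + G ≡ C (mod 10)] column 3: given P=5, C=9, carry-in 0, and digits 0,3,5,6,7,8,9 already taken and all letters distinct, P+G≡C (mod 10) forces G=4, so G=4.
Step 9. [col 6: carry → L] column 6: given nothing yet, carry-in 1, and digits 0,3,4,5,6,7,8,9 already taken and all letters distinct, ·+·≡L (mod 10) forces L=1. So L=1.

Answer: C=9, D=3, E=8, G=4, K=7, L=1, P=5, Q=6, S=0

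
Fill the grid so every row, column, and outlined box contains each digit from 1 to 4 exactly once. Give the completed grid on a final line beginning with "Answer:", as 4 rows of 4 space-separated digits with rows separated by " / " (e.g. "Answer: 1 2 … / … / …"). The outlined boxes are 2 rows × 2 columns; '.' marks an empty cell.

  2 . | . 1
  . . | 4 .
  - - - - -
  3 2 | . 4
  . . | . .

Step 1. [r4c3∈{1,2,3}] r4c3 is the only open cell in col 3 admitting 2. So r4c3=2.
Step 2. [r2c1∈{1}] r2c1 is down to just 1. So r2c1=1.
Step 3. [r1c2∈{3,4}] in row 1, 4 fits only at r1c2. So r1c2=4.
Step 4. [r2c2∈{3}] only 3 remains possible at r2c2, so r2c2=3.
Step 5. [r3c3∈{1}] nothing but 1 survives at r3c3 ⇒ r3c3=1.
Step 6. [r4c2∈{1}] r4c2's peers cover all but 1 ⇒ r4c2=1.
Step 7. [r4c4∈{3}] r4c4 is down to just 3, so r4c4=3.
Step 8. [r4c1∈{4}] nothing but 4 survives at r4c1. So r4c1=4.
Step 9. [r2c4∈{2}] only 2 remains possible at r2c4, so r2c4=2.
Step 10. [r1c3∈{3}] r1c3's peers cover all but 3. So r1c3=3.

Answer: 2 4 3 1 / 1 3 4 2 / 3 2 1 4 / 4 1 2 3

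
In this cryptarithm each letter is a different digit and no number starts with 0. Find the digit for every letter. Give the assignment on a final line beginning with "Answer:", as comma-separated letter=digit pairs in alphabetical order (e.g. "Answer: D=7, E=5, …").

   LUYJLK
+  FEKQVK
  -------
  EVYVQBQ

Step 1. [E] the sum has 7 digits but both addends have 6; that extra leading digit E is the final carry, namely 1, so E=1.
Step 2. [col 1: K + K ≡ Q (mod 10)] column 1 (K + K ≡ Q (mod 10), carry-in 0) doesn't pin K yet; pick K=6 and continue, so K=6.
Step 3. [col 1: K + K ≡ Q (mod 10)] in column 1 we have K+K≡Q with carry-in 0; given K=6 and digits 1,6 already taken and all letters distinct, that pins Q to 2, so Q=2.
Step 4. [col 2: L + V ≡ B (mod 10)] no forcing yet in column 2 (carry-in 1); V=3 is free and consistent — try it ⇒ V=3.
Step 5. [col 2: L + V ≡ B (mod 10)] several values work for L in column 2 (L + V ≡ B (mod 10), carry-in 1); try L=4, so L=4.
Step 6. [col 2: L + V ≡ B (mod 10)] column 2: given L=4, V=3, carry-in 1, and digits 1,2,3,4,6 already taken and all letters distinct, L+V≡B (mod 10) forces B=8, so B=8.
Step 7. [col 3: J + Q ≡ Q (mod 10)] column 3 reads J+Q+carry(0)=Q with Q=2; with digits 1,2,3,4,6,8 already taken and all letters distinct, the only value for J is 0. So J=0.
Step 8. [col 4: Y + K ≡ V (mod 10)] from column 4 (K=6, V=3, carry-in 0, digits 0,1,2,3,4,6,8 already taken and all letters distinct): Y must equal 7, so Y=7.
Step 9. [col 5: U + E ≡ Y (mod 10)] column 5 reads U+E+carry(1)=Y with E=1, Y=7; with digits 0,1,2,3,4,6,7,8 already taken and all letters distinct, the only value for U is 5, so U=5.
Step 10. [col 6: L + F ≡ V (mod 10)] from column 6 (L=4, V=3, carry-in 0, digits 0,1,2,3,4,5,6,7,8 already taken and all letters distinct): F must equal 9. So F=9.

Answer: B=8, E=1, F=9, J=0, K=6, L=4, Q=2, U=5, V=3, Y=7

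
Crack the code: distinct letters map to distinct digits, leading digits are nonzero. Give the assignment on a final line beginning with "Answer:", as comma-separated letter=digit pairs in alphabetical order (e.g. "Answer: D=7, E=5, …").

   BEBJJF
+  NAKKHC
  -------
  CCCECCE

Step 1. [col 1: F + C ≡ E (mod 10)] C=1 is one option consistent with column 1 (F + C ≡ E (mod 10), carry-in 0) — take it, so C=1.
Step 2. [col 1: F + C ≡ E (mod 10)] several values work for F in column 1 (F + C ≡ E (mod 10), carry-in 0); try F=5. So F=5.
Step 3. [col 1: F + C ≡ E (mod 10)] column 1: given F=5, C=1, carry-in 0, and digits 1,5 already taken and all letters distinct, F+C≡E (mod 10) forces E=6, so E=6.
Step 4. [col 2: J + H ≡ C (mod 10)] column 2 (J + H ≡ C (mod 10), carry-in 0) doesn't pin J yet; pick J=2 and continue. So J=2.
Step 5. [col 2: J + H ≡ C (mod 10)] column 2 reads J+H+carry(0)=C with J=2, C=1; with digits 1,2,5,6 already taken and all letters distinct, the only value for H is 9 ⇒ H=9.
Step 6. [col 3: J + K ≡ C (mod 10)] in column 3 we have J+K≡C with carry-in 1; given J=2, C=1 and digits 1,2,5,6,9 already taken and all letters distinct, that pins K to 8, so K=8.
Step 7. [col 4: B + K ≡ E (mod 10)] from column 4 (K=8, E=6, carry-in 1, digits 1,2,5,6,8,9 already taken and all letters distinct): B must equal 7 ⇒ B=7.
Step 8. [col 5: E + A ≡ C (mod 10)] in column 5 we have E+A≡C with carry-in 1; given E=6, C=1 and digits 1,2,5,6,7,8,9 already taken and all letters distinct, that pins A to 4. So A=4.
Step 9. [col 6: B + N ≡ C (mod 10)] column 6 reads B+N+carry(1)=C with B=7, C=1; with digits 1,2,4,5,6,7,8,9 already taken and all letters distinct, the only value for N is 3, so N=3.

Answer: A=4, B=7, C=1, E=6, F=5, H=9, J=2, K=8, N=3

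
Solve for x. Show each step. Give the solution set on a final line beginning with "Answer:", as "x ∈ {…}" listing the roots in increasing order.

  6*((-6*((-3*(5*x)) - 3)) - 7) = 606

Step 1. [6*((-6*((-3*(5*x)) - 3)) - 7) = 606] leading coefficient 6: divide by 6, so div: (-6*((-3*(5*x)) - 3)) - 7 = 101.
Step 2. [(-6*((-3*(5*x)) - 3)) - 7 = 101] -7 is outermost — add 7 both sides ⇒ sub: -6*((-3*(5*x)) - 3) = 108.
Step 3. [-6*((-3*(5*x)) - 3) = 108] divide by the outer -6. So div: (-3*(5*x)) - 3 = -18.
Step 4. [(-3*(5*x)) - 3 = -18] 3 comes off first (add 3) ⇒ sub: -3*(5*x) = -15.
Step 5. [-3*(5*x) = -15] -3 out front; divide by -3. So div: 5*x = 5.
Step 6. [5*x = 5] divide by the outer 5. So div: x = 1.

Answer: x ∈ {1}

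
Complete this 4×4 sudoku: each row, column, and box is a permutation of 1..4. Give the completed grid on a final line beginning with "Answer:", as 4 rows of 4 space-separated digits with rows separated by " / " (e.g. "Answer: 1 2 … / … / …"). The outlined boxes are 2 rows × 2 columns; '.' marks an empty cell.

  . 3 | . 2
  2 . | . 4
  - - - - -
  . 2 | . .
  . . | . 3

Step 1. [r1c3∈{1}] r1c3's peers cover all but 1. So r1c3=1.
Step 2. [r4c2∈{1,4}] r4c2 is the only open cell in col 2 admitting 4, so r4c2=4.
Step 3. [r3c1∈{1,3}] row 3 places 3 nowhere but r3c1 ⇒ r3c1=3.
Step 4. [r4c1∈{1}] r4c1's peers cover all but 1, so r4c1=1.
Step 5. [r2c2∈{1}] r2c2 has the single candidate 1, so r2c2=1.
Step 6. [r2c3∈{3}] r2c3 has the single candidate 3 ⇒ r2c3=3.
Step 7. [r3c4∈{1}] r3c4's peers cover all but 1, so r3c4=1.
Step 8. [r1c1∈{4}] r1c1 has the single candidate 4. So r1c1=4.
Step 9. [r3c3∈{4}] r3c3's peers cover all but 4 ⇒ r3c3=4.
Step 10. [r4c3∈{2}] nothing but 2 survives at r4c3 ⇒ r4c3=2.

Answer: 4 3 1 2 / 2 1 3 4 / 3 2 4 1 / 1 4 2 3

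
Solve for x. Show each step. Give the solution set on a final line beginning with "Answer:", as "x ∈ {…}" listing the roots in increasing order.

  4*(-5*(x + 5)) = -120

Step 1. [4*(-5*(x + 5)) = -120] divide by the outer 4. So div: -5*(x + 5) = -30.
Step 2. [-5*(x + 5) = -30] leading coefficient -5: divide by -5, so div: x + 5 = 6.
Step 3. [x + 5 = 6] the outer +5 inverts by subtracting 5 ⇒ sub: x = 1.

Answer: x ∈ {1}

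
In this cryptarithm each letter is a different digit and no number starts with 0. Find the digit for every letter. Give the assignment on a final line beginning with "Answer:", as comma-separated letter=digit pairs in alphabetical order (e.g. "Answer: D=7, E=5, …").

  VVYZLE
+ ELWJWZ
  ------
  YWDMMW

Step 1. [col 1: E + Z ≡ W (mod 10)] no forcing yet in column 1 (carry-in 0); Z=8 is free and consistent — try it, so Z=8.
Step 2. [col 1: E + Z ≡ W (mod 10)] several values work for W in column 1 (E + Z ≡ W (mod 10), carry-in 0); try W=3 ⇒ W=3.
Step 3. [col 1: E + Z ≡ W (mod 10)] in column 1 we have E+Z≡W with carry-in 0; given Z=8, W=3 and digits 3,8 already taken and all letters distinct, that pins E to 5, so E=5.
Step 4. [col 2: L + W ≡ M (mod 10)] no forcing yet in column 2 (carry-in 1); L=0 is free and consistent — try it. So L=0.
Step 5. [col 2: L + W ≡ M (mod 10)] column 2: given L=0, W=3, carry-in 1, and digits 0,3,5,8 already taken and all letters distinct, L+W≡M (mod 10) forces M=4, so M=4.
Step 6. [col 3: Z + J ≡ M (mod 10)] from column 3 (Z=8, M=4, carry-in 0, digits 0,3,4,5,8 already taken and all letters distinct): J must equal 6 ⇒ J=6.
Step 7. [col 4: Y + W ≡ D (mod 10)] column 4 reads Y+W+carry(1)=D with W=3; with digits 0,3,4,5,6,8 already taken and all letters distinct, the only value for D is 1, so D=1.
Step 8. [col 4: Y + W ≡ D (mod 10)] column 4: given W=3, D=1, carry-in 1, and digits 0,1,3,4,5,6,8 already taken and all letters distinct, Y+W≡D (mod 10) forces Y=7. So Y=7.
Step 9. [col 5: V + L ≡ W (mod 10)] in column 5 we have V+L≡W with carry-in 1; given L=0, W=3 and digits 0,1,3,4,5,6,7,8 already taken and all letters distinct, that pins V to 2. So V=2.

Answer: D=1, E=5, J=6, L=0, M=4, V=2, W=3, Y=7, Z=8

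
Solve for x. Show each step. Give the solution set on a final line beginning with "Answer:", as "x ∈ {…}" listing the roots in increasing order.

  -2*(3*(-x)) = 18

Step 1. [-2*(3*(-x)) = 18] LHS = -2·(…); ÷-2 both sides, so div: 3*(-x) = -9.
Step 2. [3*(-x) = -9] LHS = 3·(…); ÷3 both sides. So div: -x = -3.
Step 3. [-x = -3] leading − — multiply by −1. So neg: x = 3.

Answer: x ∈ {3}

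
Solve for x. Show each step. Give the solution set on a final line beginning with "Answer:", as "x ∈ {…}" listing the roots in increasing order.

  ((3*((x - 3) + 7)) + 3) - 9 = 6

Step 1. [((3*((x - 3) + 7)) + 3) - 9 = 6] peel the -9: add 9 from each side, so sub: (3*((x - 3) + 7)) + 3 = 15.
Step 2. [(3*((x - 3) + 7)) + 3 = 15] +3 is outermost — subtract 3 both sides, so sub: 3*((x - 3) + 7) = 12.
Step 3. [3*((x - 3) + 7) = 12] LHS = 3·(…); ÷3 both sides ⇒ div: (x - 3) + 7 = 4.
Step 4. [(x - 3) + 7 = 4] +7 is outermost — subtract 7 both sides. So sub: x - 3 = -3.
Step 5. [x - 3 = -3] peel the -3: add 3 from each side. So sub: x = 0.

Answer: x ∈ {0}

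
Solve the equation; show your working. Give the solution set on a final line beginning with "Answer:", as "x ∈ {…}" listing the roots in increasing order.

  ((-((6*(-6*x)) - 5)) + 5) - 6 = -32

Step 1. [((-((6*(-6*x)) - 5)) + 5) - 6 = -32] the outer -6 inverts by adding 6, so sub: (-((6*(-6*x)) - 5)) + 5 = -26.
Step 2. [(-((6*(-6*x)) - 5)) + 5 = -26] +5 is outermost — subtract 5 both sides ⇒ sub: -((6*(-6*x)) - 5) = -31.
Step 3. [-((6*(-6*x)) - 5) = -31] flip signs both sides ⇒ neg: (6*(-6*x)) - 5 = 31.
Step 4. [(6*(-6*x)) - 5 = 31] the outer -5 inverts by adding 5. So sub: 6*(-6*x) = 36.
Step 5. [6*(-6*x) = 36] divide by the outer 6. So div: -6*x = 6.
Step 6. [-6*x = 6] leading coefficient -6: divide by -6. So div: x = -1.

Answer: x ∈ {-1}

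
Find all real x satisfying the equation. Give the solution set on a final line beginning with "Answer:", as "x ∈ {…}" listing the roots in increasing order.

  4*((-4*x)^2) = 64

Step 1. [4*((-4*x)^2) = 64] LHS = 4·(…); ÷4 both sides, so div: (-4*x)^2 = 16.
Step 2. [(-4*x)^2 = 16] √ both sides: 16 ≥ 0 gives two branches ⇒ sqrt: -4*x = 4 or -4.
Step 3. [-4*x = 4 or -4] leading coefficient -4: divide by -4. So div: x = -1 or 1.

Answer: x ∈ {-1, 1}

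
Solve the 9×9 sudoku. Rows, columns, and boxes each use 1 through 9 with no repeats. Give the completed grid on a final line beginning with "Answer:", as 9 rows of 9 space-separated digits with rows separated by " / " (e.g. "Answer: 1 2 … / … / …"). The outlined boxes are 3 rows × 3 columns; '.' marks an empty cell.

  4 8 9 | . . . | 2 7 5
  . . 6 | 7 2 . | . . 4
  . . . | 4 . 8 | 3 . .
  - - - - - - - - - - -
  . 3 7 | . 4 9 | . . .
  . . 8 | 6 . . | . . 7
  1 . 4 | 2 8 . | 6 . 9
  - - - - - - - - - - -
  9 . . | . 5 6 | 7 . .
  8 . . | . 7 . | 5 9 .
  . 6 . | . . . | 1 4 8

Step 1. [r6c2∈{5}] r6c2 is down to just 5. So r6c2=5.
Step 2. [r2c2∈{1}] only 1 remains possible at r2c2. So r2c2=1.
Step 3. [r5c1∈{2}] r5c1's peers cover all but 2 ⇒ r5c1=2.
Step 4. [r8c6∈{1,2,3,4}] 4 has one home in col 6: r8c6 ⇒ r8c6=4.
Step 5. [r8c2∈{2}] r8c2 is down to just 2 ⇒ r8c2=2.
Step 6. [r3c5∈{1,6,9}] 9 has one home in row 3: r3c5. So r3c5=9.
Step 7. [r9c5∈{3}] only 3 remains possible at r9c5 ⇒ r9c5=3.
Step 8. [r5c5∈{1}] r5c5's peers cover all but 1 ⇒ r5c5=1.
Step 9. [r6c8∈{3}] nothing but 3 survives at r6c8, so r6c8=3.
Step 10. [r2c6∈{3,5}] box 2 places 5 nowhere but r2c6, so r2c6=5.
Step 11. [r8c4∈{1}] r8c4's peers cover all but 1. So r8c4=1.
Step 12. [r9c3∈{5}] nothing but 5 survives at r9c3. So r9c3=5.
Step 13. [r3c8∈{1,6}] r3c8 is the only open cell in col 8 admitting 6. So r3c8=6.
Step 14. [r4c8∈{1,2,5,8}] 1 has one home in col 8: r4c8 ⇒ r4c8=1.
Step 15. [r8c3∈{3}] r8c3 has the single candidate 3 ⇒ r8c3=3.
Step 16. [r9c1∈{7}] only 7 remains possible at r9c1, so r9c1=7.
Step 17. [r1c6∈{1,3}] row 1 places 1 nowhere but r1c6. So r1c6=1.
Step 18. [r7c8∈{2}] only 2 remains possible at r7c8 ⇒ r7c8=2.
Step 19. [r2c7∈{8,9}] across row 2, 9 lands solely at r2c7. So r2c7=9.
Step 20. [r7c3∈{1}] r7c3 is down to just 1. So r7c3=1.
Step 21. [r3c2∈{7}] r3c2's peers cover all but 7 ⇒ r3c2=7.
Step 22. [r5c2∈{9}] r5c2 is down to just 9. So r5c2=9.
Step 23. [r2c8∈{8}] r2c8's peers cover all but 8, so r2c8=8.
Step 24. [r8c9∈{6}] nothing but 6 survives at r8c9 ⇒ r8c9=6.
Step 25. [r1c5∈{6}] nothing but 6 survives at r1c5. So r1c5=6.
Step 26. [r9c4∈{9}] nothing but 9 survives at r9c4. So r9c4=9.
Step 27. [r3c9∈{1}] r3c9's peers cover all but 1 ⇒ r3c9=1.
Step 28. [r6c6∈{7}] r6c6 has the single candidate 7 ⇒ r6c6=7.
Step 29. [r7c9∈{3}] r7c9's peers cover all but 3, so r7c9=3.
Step 30. [r5c6∈{3}] r5c6's peers cover all but 3, so r5c6=3.
Step 31. [r7c2∈{4}] r7c2 has the single candidate 4 ⇒ r7c2=4.
Step 32. [r3c3∈{2}] r3c3's peers cover all but 2, so r3c3=2.
Step 33. [r5c7∈{4}] r5c7 is down to just 4 ⇒ r5c7=4.
Step 34. [r5c8∈{5}] nothing but 5 survives at r5c8, so r5c8=5.
Step 35. [r1c4∈{3}] r1c4's peers cover all but 3, so r1c4=3.
Step 36. [r3c1∈{5}] only 5 remains possible at r3c1. So r3c1=5.
Step 37. [r2c1∈{3}] r2c1 is down to just 3 ⇒ r2c1=3.
Step 38. [r4c7∈{8}] only 8 remains possible at r4c7. So r4c7=8.
Step 39. [r4c9∈{2}] r4c9 is down to just 2, so r4c9=2.
Step 40. [r7c4∈{8}] only 8 remains possible at r7c4 ⇒ r7c4=8.
Step 41. [r9c6∈{2}] nothing but 2 survives at r9c6. So r9c6=2.
Step 42. [r4c4∈{5}] only 5 remains possible at r4c4, so r4c4=5.
Step 43. [r4c1∈{6}] nothing but 6 survives at r4c1, so r4c1=6.

Answer: 4 8 9 3 6 1 2 7 5 / 3 1 6 7 2 5 9 8 4 / 5 7 2 4 9 8 3 6 1 / 6 3 7 5 4 9 8 1 2 / 2 9 8 6 1 3 4 5 7 / 1 5 4 2 8 7 6 3 9 / 9 4 1 8 5 6 7 2 3 / 8 2 3 1 7 4 5 9 6 / 7 6 5 9 3 2 1 4 8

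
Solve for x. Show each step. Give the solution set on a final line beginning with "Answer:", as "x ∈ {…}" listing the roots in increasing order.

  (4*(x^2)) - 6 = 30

Step 1. [(4*(x^2)) - 6 = 30] 6 comes off first (add 6) ⇒ sub: 4*(x^2) = 36.
Step 2. [4*(x^2) = 36] leading coefficient 4: divide by 4, so div: x^2 = 9.
Step 3. [x^2 = 9] LHS squared, RHS 9 ≥ 0: apply √ (±), so sqrt: x = 3 or -3.

Answer: x ∈ {-3, 3}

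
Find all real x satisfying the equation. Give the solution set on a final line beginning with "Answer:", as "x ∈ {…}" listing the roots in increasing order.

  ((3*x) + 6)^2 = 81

Step 1. [((3*x) + 6)^2 = 81] 81 ≥ 0, LHS is (·)² — take ±√ ⇒ sqrt: (3*x) + 6 = 9 or -9.
Step 2. [(3*x) + 6 = 9 or -9] the outer +6 inverts by subtracting 6, so sub: 3*x = 3 or -15.
Step 3. [3*x = 3 or -15] leading coefficient 3: divide by 3 ⇒ div: x = 1 or -5.

Answer: x ∈ {-5, 1}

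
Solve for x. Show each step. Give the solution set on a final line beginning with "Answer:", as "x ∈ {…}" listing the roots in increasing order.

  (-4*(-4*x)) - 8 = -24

Step 1. [(-4*(-4*x)) - 8 = -24] -4 | LHS and -4 | -24: pull -4 out, so factor: (-4*x) + 2 = 6.
Step 2. [(-4*x) + 2 = 6] +2 is outermost — subtract 2 both sides, so sub: -4*x = 4.
Step 3. [-4*x = 4] divide by the outer -4. So div: x = -1.

Answer: x ∈ {-1}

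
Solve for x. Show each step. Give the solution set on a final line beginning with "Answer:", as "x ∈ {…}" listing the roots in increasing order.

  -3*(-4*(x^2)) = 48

Step 1. [-3*(-4*(x^2)) = 48] leading coefficient -3: divide by -3. So div: -4*(x^2) = -16.
Step 2. [-4*(x^2) = -16] -4 out front; divide by -4, so div: x^2 = 4.
Step 3. [x^2 = 4] √ both sides: 4 ≥ 0 gives two branches ⇒ sqrt: x = 2 or -2.

Answer: x ∈ {-2, 2}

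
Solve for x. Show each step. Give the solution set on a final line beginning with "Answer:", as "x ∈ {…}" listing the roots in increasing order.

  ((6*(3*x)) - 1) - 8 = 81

Step 1. [((6*(3*x)) - 1) - 8 = 81] 8 comes off first (add 8). So sub: (6*(3*x)) - 1 = 89.
Step 2. [(6*(3*x)) - 1 = 89] peel the -1: add 1 from each side ⇒ sub: 6*(3*x) = 90.
Step 3. [6*(3*x) = 90] leading coefficient 6: divide by 6, so div: 3*x = 15.
Step 4. [3*x = 15] leading coefficient 3: divide by 3, so div: x = 5.

Answer: x ∈ {5}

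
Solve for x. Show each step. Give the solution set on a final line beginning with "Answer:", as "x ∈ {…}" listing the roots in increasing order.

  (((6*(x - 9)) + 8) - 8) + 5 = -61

Step 1. [(((6*(x - 9)) + 8) - 8) + 5 = -61] +5 is outermost — subtract 5 both sides. So sub: ((6*(x - 9)) + 8) - 8 = -66.
Step 2. [((6*(x - 9)) + 8) - 8 = -66] 8 comes off first (add 8) ⇒ sub: (6*(x - 9)) + 8 = -58.
Step 3. [(6*(x - 9)) + 8 = -58] peel the +8: subtract 8 from each side. So sub: 6*(x - 9) = -66.
Step 4. [6*(x - 9) = -66] divide by the outer 6. So div: x - 9 = -11.
Step 5. [x - 9 = -11] add 9: x sits inside (… - 9) ⇒ sub: x = -2.

Answer: x ∈ {-2}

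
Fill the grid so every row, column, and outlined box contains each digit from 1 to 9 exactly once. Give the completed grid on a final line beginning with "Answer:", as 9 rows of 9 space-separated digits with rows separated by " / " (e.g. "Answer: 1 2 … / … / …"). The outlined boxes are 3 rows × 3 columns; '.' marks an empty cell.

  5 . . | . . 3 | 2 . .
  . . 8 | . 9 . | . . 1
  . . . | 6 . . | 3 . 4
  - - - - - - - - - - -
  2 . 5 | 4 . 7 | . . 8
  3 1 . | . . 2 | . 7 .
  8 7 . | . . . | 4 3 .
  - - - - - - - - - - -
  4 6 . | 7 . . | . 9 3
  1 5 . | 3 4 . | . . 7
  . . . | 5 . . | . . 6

Step 1. [r9c2∈{2,3,8,9}] 8 has one home in col 2: r9c2, so r9c2=8.
Step 2. [r9c7∈{1}] r9c7's peers cover all but 1, so r9c7=1.
Step 3. [r4c2∈{9}] r4c2 has the single candidate 9 ⇒ r4c2=9.
Step 4. [r5c7∈{5,6,9}] r5c7 is the only open cell in col 7 admitting 9 ⇒ r5c7=9.
Step 5. [r9c5∈{2}] nothing but 2 survives at r9c5 ⇒ r9c5=2.
Step 6. [r6c3∈{6}] r6c3 has the single candidate 6. So r6c3=6.
Step 7. [r1c8∈{6,8}] across row 1, 6 lands solely at r1c8. So r1c8=6.
Step 8. [r9c6∈{9}] r9c6 has the single candidate 9. So r9c6=9.
Step 9. [r3c8∈{5,8}] 8 has one home in box 3: r3c8 ⇒ r3c8=8.
Step 10. [r8c3∈{2,9}] 9 has one home in row 8: r8c3. So r8c3=9.
Step 11. [r5c5∈{5,6,8}] 6 has one home in row 5: r5c5 ⇒ r5c5=6.
Step 12. [r9c1∈{7}] only 7 remains possible at r9c1, so r9c1=7.
Step 13. [r2c2∈{2,3,4}] row 2 places 3 nowhere but r2c2. So r2c2=3.
Step 14. [r2c8∈{5}] nothing but 5 survives at r2c8. So r2c8=5.
Step 15. [r8c7∈{8}] r8c7 is down to just 8, so r8c7=8.
Step 16. [r7c6∈{1,8}] 8 has one home in col 6: r7c6, so r7c6=8.
Step 17. [r7c5∈{1}] only 1 remains possible at r7c5, so r7c5=1.
Step 18. [r6c5∈{5}] r6c5's peers cover all but 5, so r6c5=5.
Step 19. [r1c5∈{7,8}] 8 has one home in col 5: r1c5 ⇒ r1c5=8.
Step 20. [r1c4∈{1}] r1c4's peers cover all but 1. So r1c4=1.
Step 21. [r1c3∈{4,7}] row 1 places 7 nowhere but r1c3 ⇒ r1c3=7.
Step 22. [r7c3∈{2}] r7c3 is down to just 2. So r7c3=2.
Step 23. [r3c5∈{7}] r3c5 has the single candidate 7. So r3c5=7.
Step 24. [r3c1∈{9}] only 9 remains possible at r3c1, so r3c1=9.
Step 25. [r6c9∈{2}] r6c9 has the single candidate 2, so r6c9=2.
Step 26. [r5c9∈{5}] only 5 remains possible at r5c9 ⇒ r5c9=5.
Step 27. [r2c7∈{7}] only 7 remains possible at r2c7. So r2c7=7.
Step 28. [r6c4∈{9}] r6c4 is down to just 9 ⇒ r6c4=9.
Step 29. [r2c4∈{2}] r2c4's peers cover all but 2. So r2c4=2.
Step 30. [r1c2∈{4}] r1c2's peers cover all but 4, so r1c2=4.
Step 31. [r3c6∈{5}] r3c6 is down to just 5, so r3c6=5.
Step 32. [r1c9∈{9}] only 9 remains possible at r1c9 ⇒ r1c9=9.
Step 33. [r4c7∈{6}] r4c7's peers cover all but 6, so r4c7=6.
Step 34. [r7c7∈{5}] nothing but 5 survives at r7c7. So r7c7=5.
Step 35. [r6c6∈{1}] r6c6's peers cover all but 1, so r6c6=1.
Step 36. [r5c3∈{4}] r5c3 has the single candidate 4. So r5c3=4.
Step 37. [r9c3∈{3}] r9c3 has the single candidate 3 ⇒ r9c3=3.
Step 38. [r2c6∈{4}] only 4 remains possible at r2c6 ⇒ r2c6=4.
Step 39. [r3c3∈{1}] nothing but 1 survives at r3c3, so r3c3=1.
Step 40. [r2c1∈{6}] nothing but 6 survives at r2c1. So r2c1=6.
Step 41. [r3c2∈{2}] r3c2 has the single candidate 2. So r3c2=2.
Step 42. [r9c8∈{4}] only 4 remains possible at r9c8. So r9c8=4.
Step 43. [r5c4∈{8}] only 8 remains possible at r5c4 ⇒ r5c4=8.
Step 44. [r4c5∈{3}] nothing but 3 survives at r4c5. So r4c5=3.
Step 45. [r4c8∈{1}] r4c8 is down to just 1. So r4c8=1.
Step 46. [r8c8∈{2}] only 2 remains possible at r8c8, so r8c8=2.
Step 47. [r8c6∈{6}] r8c6 is down to just 6, so r8c6=6.

Answer: 5 4 7 1 8 3 2 6 9 / 6 3 8 2 9 4 7 5 1 / 9 2 1 6 7 5 3 8 4 / 2 9 5 4 3 7 6 1 8 / 3 1 4 8 6 2 9 7 5 / 8 7 6 9 5 1 4 3 2 / 4 6 2 7 1 8 5 9 3 / 1 5 9 3 4 6 8 2 7 / 7 8 3 5 2 9 1 4 6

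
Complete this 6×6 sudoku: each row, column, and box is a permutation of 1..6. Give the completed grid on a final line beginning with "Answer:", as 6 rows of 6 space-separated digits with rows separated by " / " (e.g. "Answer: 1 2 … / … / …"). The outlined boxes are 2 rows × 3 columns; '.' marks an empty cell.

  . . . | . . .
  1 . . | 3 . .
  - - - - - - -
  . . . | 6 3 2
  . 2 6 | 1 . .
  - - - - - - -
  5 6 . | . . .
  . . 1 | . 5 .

Step 1. [r1c4∈{2,4,5}] in col 4, 5 fits only at r1c4. So r1c4=5.
Step 2. [r4c5∈{4}] nothing but 4 survives at r4c5. So r4c5=4.
Step 3. [r1c1∈{2,3,4,6}] in col 1, 6 fits only at r1c1. So r1c1=6.
Step 4. [r6c1∈{2,3,4}] across col 1, 2 lands solely at r6c1 ⇒ r6c1=2.
Step 5. [r6c4∈{4}] only 4 remains possible at r6c4, so r6c4=4.
Step 6. [r5c3∈{3,4}] across row 5, 4 lands solely at r5c3 ⇒ r5c3=4.
Step 7. [r3c3∈{5}] nothing but 5 survives at r3c3, so r3c3=5.
Step 8. [r5c6∈{1,3}] r5c6 is the only open cell in row 5 admitting 3, so r5c6=3.
Step 9. [r1c6∈{1,4}] r1c6 is the only open cell in col 6 admitting 1, so r1c6=1.
Step 10. [r1c2∈{3,4}] 4 has one home in row 1: r1c2, so r1c2=4.
Step 11. [r1c5∈{2}] r1c5 has the single candidate 2. So r1c5=2.
Step 12. [r2c6∈{4,6}] row 2 places 4 nowhere but r2c6, so r2c6=4.
Step 13. [r2c3∈{2}] nothing but 2 survives at r2c3 ⇒ r2c3=2.
Step 14. [r3c2∈{1}] r3c2's peers cover all but 1. So r3c2=1.
Step 15. [r5c4∈{2}] r5c4 is down to just 2, so r5c4=2.
Step 16. [r5c5∈{1}] r5c5's peers cover all but 1 ⇒ r5c5=1.
Step 17. [r2c5∈{6}] r2c5's peers cover all but 6 ⇒ r2c5=6.
Step 18. [r6c6∈{6}] r6c6 is down to just 6, so r6c6=6.
Step 19. [r2c2∈{5}] r2c2 is down to just 5. So r2c2=5.
Step 20. [r4c6∈{5}] r4c6's peers cover all but 5 ⇒ r4c6=5.
Step 21. [r6c2∈{3}] only 3 remains possible at r6c2 ⇒ r6c2=3.
Step 22. [r1c3∈{3}] nothing but 3 survives at r1c3 ⇒ r1c3=3.
Step 23. [r4c1∈{3}] r4c1's peers cover all but 3, so r4c1=3.
Step 24. [r3c1∈{4}] r3c1's peers cover all but 4. So r3c1=4.

Answer: 6 4 3 5 2 1 / 1 5 2 3 6 4 / 4 1 5 6 3 2 / 3 2 6 1 4 5 / 5 6 4 2 1 3 / 2 3 1 4 5 6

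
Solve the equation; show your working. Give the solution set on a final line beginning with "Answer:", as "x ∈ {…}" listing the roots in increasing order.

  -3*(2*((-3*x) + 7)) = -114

Step 1. [-3*(2*((-3*x) + 7)) = -114] -3 out front; divide by -3. So div: 2*((-3*x) + 7) = 38.
Step 2. [2*((-3*x) + 7) = 38] LHS = 2·(…); ÷2 both sides ⇒ div: (-3*x) + 7 = 19.
Step 3. [(-3*x) + 7 = 19] 7 comes off first (subtract 7). So sub: -3*x = 12.
Step 4. [-3*x = 12] divide by the outer -3 ⇒ div: x = -4.

Answer: x ∈ {-4}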